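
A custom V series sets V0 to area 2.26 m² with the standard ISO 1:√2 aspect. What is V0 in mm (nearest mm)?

1264 × 1788 mm

Let the short side be w mm. Then w · w√2 = 2.26 m² = 2,260,000 mm².
w² = 2,260,000/√2, so w ≈ 1264.1 mm; long side = w√2 ≈ 1787.8 mm.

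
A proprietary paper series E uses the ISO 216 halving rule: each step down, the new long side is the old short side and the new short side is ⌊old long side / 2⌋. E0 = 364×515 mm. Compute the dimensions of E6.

E1 = 257 × 364 mm (from E0 by 1 halving).
E2: ⌊364/2⌋ × 257 = 182 × 257 mm
E3: ⌊257/2⌋ × 182 = 128 × 182 mm
E4: ⌊182/2⌋ × 128 = 91 × 128 mm
E5: ⌊128/2⌋ × 91 = 64 × 91 mm
E6: ⌊91/2⌋ × 64 = 45 × 64 mm

45 × 64 mm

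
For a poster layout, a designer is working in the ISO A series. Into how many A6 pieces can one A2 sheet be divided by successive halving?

16

A2 = 420 × 594 mm; A6 = 105 × 148 mm.
Each halving step doubles the count; 4 steps from A2 to A6.
2^4 = 16.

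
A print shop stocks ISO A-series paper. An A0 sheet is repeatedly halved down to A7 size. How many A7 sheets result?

128

Each ISO step halves the sheet: 1 × A0 → 2 × A1 → 4 × A2 → 8 × A3 → …
From A0 to A7 is 7 halving steps: 2^7 = 128.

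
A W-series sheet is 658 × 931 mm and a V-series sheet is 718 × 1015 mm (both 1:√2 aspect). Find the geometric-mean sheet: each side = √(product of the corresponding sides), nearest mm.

Short side: √(658 · 718) = √472444 ≈ 687.3 → 687 mm
Long side: √(931 · 1015) = √944965 ≈ 972.1 → 972 mm

687 × 972 mm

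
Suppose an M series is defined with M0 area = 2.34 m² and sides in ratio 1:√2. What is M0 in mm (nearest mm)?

1286 × 1819 mm

Let the short side be w mm. Then w · w√2 = 2.34 m² = 2,340,000 mm².
w² = 2,340,000/√2, so w ≈ 1286.3 mm; long side = w√2 ≈ 1819.1 mm.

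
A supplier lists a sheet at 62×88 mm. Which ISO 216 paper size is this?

B8 (62 × 88 mm)

Aspect ratio 88/62 ≈ 1.419 — close to the ISO √2 ≈ 1.414.
In the B-series (B0 = 1000 × 1414 mm): B8 = 62 × 88 mm.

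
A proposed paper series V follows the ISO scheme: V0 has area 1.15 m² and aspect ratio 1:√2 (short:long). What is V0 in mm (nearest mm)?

Let the short side be w mm. Then w · w√2 = 1.15 m² = 1,150,000 mm².
w² = 1,150,000/√2, so w ≈ 901.8 mm; long side = w√2 ≈ 1275.3 mm.

902 × 1275 mm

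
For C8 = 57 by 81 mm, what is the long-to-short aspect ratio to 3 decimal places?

1.421

81 / 57 = 1.421
ISO 216 targets √2 ≈ 1.414; the +0.007 deviation is from mm rounding.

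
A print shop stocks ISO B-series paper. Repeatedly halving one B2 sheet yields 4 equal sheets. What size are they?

B4

4 = 2^2, so 2 halving steps.
B2 → B3 → … → B4 after 2 steps.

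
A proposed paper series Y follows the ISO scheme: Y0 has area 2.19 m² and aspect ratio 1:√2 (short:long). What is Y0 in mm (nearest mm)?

1244 × 1760 mm

Let the short side be w mm. Then w · w√2 = 2.19 m² = 2,190,000 mm².
w² = 2,190,000/√2, so w ≈ 1244.4 mm; long side = w√2 ≈ 1759.9 mm.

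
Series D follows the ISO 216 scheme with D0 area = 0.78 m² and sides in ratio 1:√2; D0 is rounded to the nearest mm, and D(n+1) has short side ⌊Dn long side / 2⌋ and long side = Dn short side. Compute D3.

262 × 371 mm

Let D0's short side be w mm. w · w√2 = 0.78 m² = 780,000 mm², so w ≈ 742.7 mm and w√2 ≈ 1050.3 mm → D0 = 743 × 1050 mm.
D1: ⌊1050/2⌋ × 743 = 525 × 743 mm
D2: ⌊743/2⌋ × 525 = 371 × 525 mm
D3: ⌊525/2⌋ × 371 = 262 × 371 mm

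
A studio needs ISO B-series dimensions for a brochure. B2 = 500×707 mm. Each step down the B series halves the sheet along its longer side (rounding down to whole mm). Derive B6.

125 × 176 mm

B3: ⌊707/2⌋ × 500 = 353 × 500 mm
B4: ⌊500/2⌋ × 353 = 250 × 353 mm
B5: ⌊353/2⌋ × 250 = 176 × 250 mm
B6: ⌊250/2⌋ × 176 = 125 × 176 mm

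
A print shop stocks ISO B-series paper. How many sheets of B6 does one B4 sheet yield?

4

Each ISO step halves the sheet: 1 × B4 → 2 × B5 → 4 × B6
From B4 to B6 is 2 halving steps: 2^2 = 4.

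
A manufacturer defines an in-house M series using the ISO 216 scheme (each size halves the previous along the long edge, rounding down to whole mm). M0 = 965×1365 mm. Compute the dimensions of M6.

120 × 170 mm

M1: ⌊1365/2⌋ × 965 = 682 × 965 mm
M2: ⌊965/2⌋ × 682 = 482 × 682 mm
M3: ⌊682/2⌋ × 482 = 341 × 482 mm
M4: ⌊482/2⌋ × 341 = 241 × 341 mm
M5: ⌊341/2⌋ × 241 = 170 × 241 mm
M6: ⌊241/2⌋ × 170 = 120 × 170 mm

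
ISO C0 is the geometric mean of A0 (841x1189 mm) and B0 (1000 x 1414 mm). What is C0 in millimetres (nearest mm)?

917 × 1297 mm

Short: √(841 · 1000) = √841000 ≈ 917.1 mm.
Long: √(1189 · 1414) = √1681246 ≈ 1296.6 mm.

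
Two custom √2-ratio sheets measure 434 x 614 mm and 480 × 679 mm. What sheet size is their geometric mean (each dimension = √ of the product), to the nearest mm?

456 × 646 mm

Short side: √(434 · 480) = √208320 ≈ 456.4 → 456 mm
Long side: √(614 · 679) = √416906 ≈ 645.7 → 646 mm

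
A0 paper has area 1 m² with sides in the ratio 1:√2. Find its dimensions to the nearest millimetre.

841 × 1189 mm

Let the short side be w mm. Then the long side is w√2 and w · w√2 = 10⁶ mm².
w² = 10⁶/√2, so w = 1000 / 2^(1/4) ≈ 840.9 mm; long side = 1000 · 2^(1/4) ≈ 1189.2 mm.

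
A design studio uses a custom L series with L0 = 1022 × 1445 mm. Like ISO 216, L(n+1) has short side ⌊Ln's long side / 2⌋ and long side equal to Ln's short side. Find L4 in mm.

L1 = 722 × 1022 mm (from L0 by 1 halving).
L2: ⌊1022/2⌋ × 722 = 511 × 722 mm
L3: ⌊722/2⌋ × 511 = 361 × 511 mm
L4: ⌊511/2⌋ × 361 = 255 × 361 mm

255 × 361 mm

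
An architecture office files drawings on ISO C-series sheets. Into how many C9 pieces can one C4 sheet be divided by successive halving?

Each ISO step halves the sheet: 1 × C4 → 2 × C5 → 4 × C6 → 8 × C7 → …
From C4 to C9 is 5 halving steps: 2^5 = 32.

32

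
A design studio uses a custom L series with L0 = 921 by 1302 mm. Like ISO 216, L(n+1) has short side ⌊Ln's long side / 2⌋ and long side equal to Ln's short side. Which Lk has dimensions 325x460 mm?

L0: 921 × 1302 mm
L1: 651 × 921 mm
L2: 460 × 651 mm
L3: 325 × 460 mm
L4: 230 × 325 mm
→ matches L3.

L3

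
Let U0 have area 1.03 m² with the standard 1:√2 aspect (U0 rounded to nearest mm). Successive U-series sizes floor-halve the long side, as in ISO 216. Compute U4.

Let U0's short side be w mm. w · w√2 = 1.03 m² = 1,030,000 mm², so w ≈ 853.4 mm and w√2 ≈ 1206.9 mm → U0 = 853 × 1207 mm.
U1: ⌊1207/2⌋ × 853 = 603 × 853 mm
U2: ⌊853/2⌋ × 603 = 426 × 603 mm
U3: ⌊603/2⌋ × 426 = 301 × 426 mm
U4: ⌊426/2⌋ × 301 = 213 × 301 mm

213 × 301 mm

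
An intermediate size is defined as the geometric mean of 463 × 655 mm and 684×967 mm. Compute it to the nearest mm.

Short side: √(463 · 684) = √316692 ≈ 562.8 → 563 mm
Long side: √(655 · 967) = √633385 ≈ 795.9 → 796 mm

563 × 796 mm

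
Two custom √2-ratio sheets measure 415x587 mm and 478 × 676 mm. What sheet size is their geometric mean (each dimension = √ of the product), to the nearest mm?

Short side: √(415 · 478) = √198370 ≈ 445.4 → 445 mm
Long side: √(587 · 676) = √396812 ≈ 629.9 → 630 mm

445 × 630 mm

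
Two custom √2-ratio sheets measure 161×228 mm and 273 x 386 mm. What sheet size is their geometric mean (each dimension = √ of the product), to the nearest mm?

210 × 297 mm

Short side: √(161 · 273) = √43953 ≈ 209.6 → 210 mm
Long side: √(228 · 386) = √88008 ≈ 296.7 → 297 mm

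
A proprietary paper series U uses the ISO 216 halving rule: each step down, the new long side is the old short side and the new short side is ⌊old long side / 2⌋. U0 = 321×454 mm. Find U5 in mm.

U1: ⌊454/2⌋ × 321 = 227 × 321 mm
U2: ⌊321/2⌋ × 227 = 160 × 227 mm
U3: ⌊227/2⌋ × 160 = 113 × 160 mm
U4: ⌊160/2⌋ × 113 = 80 × 113 mm
U5: ⌊113/2⌋ × 80 = 56 × 80 mm

56 × 80 mm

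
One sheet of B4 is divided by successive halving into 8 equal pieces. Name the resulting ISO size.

B7

8 = 2^3, so 3 halving steps.
B4 → B5 → … → B7 after 3 steps.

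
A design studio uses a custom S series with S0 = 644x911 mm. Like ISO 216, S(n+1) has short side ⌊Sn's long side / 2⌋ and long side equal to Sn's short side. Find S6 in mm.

S1: ⌊911/2⌋ × 644 = 455 × 644 mm
S2: ⌊644/2⌋ × 455 = 322 × 455 mm
S3: ⌊455/2⌋ × 322 = 227 × 322 mm
S4: ⌊322/2⌋ × 227 = 161 × 227 mm
S5: ⌊227/2⌋ × 161 = 113 × 161 mm
S6: ⌊161/2⌋ × 113 = 80 × 113 mm

80 × 113 mm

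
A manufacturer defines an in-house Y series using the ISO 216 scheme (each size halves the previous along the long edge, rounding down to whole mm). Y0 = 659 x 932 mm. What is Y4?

164 × 233 mm

Y1: ⌊932/2⌋ × 659 = 466 × 659 mm
Y2: ⌊659/2⌋ × 466 = 329 × 466 mm
Y3: ⌊466/2⌋ × 329 = 233 × 329 mm
Y4: ⌊329/2⌋ × 233 = 164 × 233 mm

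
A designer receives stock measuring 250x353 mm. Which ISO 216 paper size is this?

B4 (250 × 353 mm)

Aspect ratio 353/250 ≈ 1.412 — close to the ISO √2 ≈ 1.414.
In the B-series (B0 = 1000 × 1414 mm): B4 = 250 × 353 mm.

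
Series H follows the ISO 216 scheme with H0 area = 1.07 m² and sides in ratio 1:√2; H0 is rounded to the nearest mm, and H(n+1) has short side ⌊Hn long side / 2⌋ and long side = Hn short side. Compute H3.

Let H0's short side be w mm. w · w√2 = 1.07 m² = 1,070,000 mm², so w ≈ 869.8 mm and w√2 ≈ 1230.1 mm → H0 = 870 × 1230 mm.
H1: ⌊1230/2⌋ × 870 = 615 × 870 mm
H2: ⌊870/2⌋ × 615 = 435 × 615 mm
H3: ⌊615/2⌋ × 435 = 307 × 435 mm

307 × 435 mm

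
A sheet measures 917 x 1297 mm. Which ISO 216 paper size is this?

Aspect ratio 1297/917 ≈ 1.414 — close to the ISO √2 ≈ 1.414.
In the C-series (envelope sizes, between A and B): C0 = 917 × 1297 mm.

C0 (917 × 1297 mm)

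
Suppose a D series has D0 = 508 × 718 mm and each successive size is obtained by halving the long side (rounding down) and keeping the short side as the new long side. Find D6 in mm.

63 × 89 mm

D1: ⌊718/2⌋ × 508 = 359 × 508 mm
D2: ⌊508/2⌋ × 359 = 254 × 359 mm
D3: ⌊359/2⌋ × 254 = 179 × 254 mm
D4: ⌊254/2⌋ × 179 = 127 × 179 mm
D5: ⌊179/2⌋ × 127 = 89 × 127 mm
D6: ⌊127/2⌋ × 89 = 63 × 89 mm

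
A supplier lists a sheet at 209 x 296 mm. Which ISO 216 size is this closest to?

A4 (210 × 297 mm)

Aspect ratio 296/209 ≈ 1.416 — close to the ISO √2 ≈ 1.414.
In the A-series (A0 area = 1 m²): A4 = 210 × 297 mm.
Off by 2 mm total — nearest standard size.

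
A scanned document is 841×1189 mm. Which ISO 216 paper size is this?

A0 (841 × 1189 mm)

Aspect ratio 1189/841 ≈ 1.414 — close to the ISO √2 ≈ 1.414.
In the A-series (A0 area = 1 m²): A0 = 841 × 1189 mm.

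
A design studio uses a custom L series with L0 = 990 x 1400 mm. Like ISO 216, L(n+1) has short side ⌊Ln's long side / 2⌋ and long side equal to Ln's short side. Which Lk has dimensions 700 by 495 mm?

L2

L0: 990 × 1400 mm
L1: 700 × 990 mm
L2: 495 × 700 mm
L3: 350 × 495 mm
→ matches L2.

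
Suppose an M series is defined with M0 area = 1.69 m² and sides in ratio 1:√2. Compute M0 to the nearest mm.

Let the short side be w mm. Then w · w√2 = 1.69 m² = 1,690,000 mm².
w² = 1,690,000/√2, so w ≈ 1093.2 mm; long side = w√2 ≈ 1546.0 mm.

1093 × 1546 mm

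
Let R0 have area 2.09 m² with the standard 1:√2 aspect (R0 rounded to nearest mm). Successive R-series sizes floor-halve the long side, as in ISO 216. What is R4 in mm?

Let R0's short side be w mm. w · w√2 = 2.09 m² = 2,090,000 mm², so w ≈ 1215.7 mm and w√2 ≈ 1719.2 mm → R0 = 1216 × 1719 mm.
R1: ⌊1719/2⌋ × 1216 = 859 × 1216 mm
R2: ⌊1216/2⌋ × 859 = 608 × 859 mm
R3: ⌊859/2⌋ × 608 = 429 × 608 mm
R4: ⌊608/2⌋ × 429 = 304 × 429 mm

304 × 429 mm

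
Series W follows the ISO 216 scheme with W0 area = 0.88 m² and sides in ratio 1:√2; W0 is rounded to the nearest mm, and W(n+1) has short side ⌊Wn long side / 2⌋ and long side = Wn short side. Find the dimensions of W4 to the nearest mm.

197 × 279 mm

Let W0's short side be w mm. w · w√2 = 0.88 m² = 880,000 mm², so w ≈ 788.8 mm and w√2 ≈ 1115.6 mm → W0 = 789 × 1116 mm.
W1: ⌊1116/2⌋ × 789 = 558 × 789 mm
W2: ⌊789/2⌋ × 558 = 394 × 558 mm
W3: ⌊558/2⌋ × 394 = 279 × 394 mm
W4: ⌊394/2⌋ × 279 = 197 × 279 mm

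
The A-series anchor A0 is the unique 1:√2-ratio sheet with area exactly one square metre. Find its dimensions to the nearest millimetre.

Let the short side be w mm. Then the long side is w√2 and w · w√2 = 10⁶ mm².
w² = 10⁶/√2, so w = 1000 / 2^(1/4) ≈ 840.9 mm; long side = 1000 · 2^(1/4) ≈ 1189.2 mm.

841 × 1189 mm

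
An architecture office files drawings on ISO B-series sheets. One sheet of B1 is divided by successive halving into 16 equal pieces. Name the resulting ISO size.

B5

16 = 2^4, so 4 halving steps.
B1 → B2 → … → B5 after 4 steps.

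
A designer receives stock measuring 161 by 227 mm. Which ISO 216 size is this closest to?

Aspect ratio 227/161 ≈ 1.410 — close to the ISO √2 ≈ 1.414.
In the C-series (envelope sizes, between A and B): C5 = 162 × 229 mm.
Off by 3 mm total — nearest standard size.

C5 (162 × 229 mm)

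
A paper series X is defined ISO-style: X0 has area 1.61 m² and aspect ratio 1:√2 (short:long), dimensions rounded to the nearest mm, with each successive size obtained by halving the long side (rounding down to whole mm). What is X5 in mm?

188 × 266 mm

Let X0's short side be w mm. w · w√2 = 1.61 m² = 1,610,000 mm², so w ≈ 1067.0 mm and w√2 ≈ 1508.9 mm → X0 = 1067 × 1509 mm.
X1: ⌊1509/2⌋ × 1067 = 754 × 1067 mm
X2: ⌊1067/2⌋ × 754 = 533 × 754 mm
X3: ⌊754/2⌋ × 533 = 377 × 533 mm
X4: ⌊533/2⌋ × 377 = 266 × 377 mm
X5: ⌊377/2⌋ × 266 = 188 × 266 mm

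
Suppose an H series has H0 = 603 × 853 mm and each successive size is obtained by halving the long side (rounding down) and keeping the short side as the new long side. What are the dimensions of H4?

150 × 213 mm

H1: ⌊853/2⌋ × 603 = 426 × 603 mm
H2: ⌊603/2⌋ × 426 = 301 × 426 mm
H3: ⌊426/2⌋ × 301 = 213 × 301 mm
H4: ⌊301/2⌋ × 213 = 150 × 213 mm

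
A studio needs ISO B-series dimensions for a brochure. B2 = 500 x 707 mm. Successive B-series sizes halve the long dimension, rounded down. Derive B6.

B3: ⌊707/2⌋ × 500 = 353 × 500 mm
B4: ⌊500/2⌋ × 353 = 250 × 353 mm
B5: ⌊353/2⌋ × 250 = 176 × 250 mm
B6: ⌊250/2⌋ × 176 = 125 × 176 mm

125 × 176 mm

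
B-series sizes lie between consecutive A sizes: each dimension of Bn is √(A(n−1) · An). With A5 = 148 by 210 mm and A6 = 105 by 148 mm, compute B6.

125 × 176 mm

Short side: √(148 · 105) = √15540 ≈ 124.7 → 125 mm
Long side: √(210 · 148) = √31080 ≈ 176.3 → 176 mm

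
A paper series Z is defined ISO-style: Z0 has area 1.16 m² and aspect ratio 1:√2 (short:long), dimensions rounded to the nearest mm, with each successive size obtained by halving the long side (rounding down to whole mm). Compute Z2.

453 × 640 mm

Let Z0's short side be w mm. w · w√2 = 1.16 m² = 1,160,000 mm², so w ≈ 905.7 mm and w√2 ≈ 1280.8 mm → Z0 = 906 × 1281 mm.
Z1: ⌊1281/2⌋ × 906 = 640 × 906 mm
Z2: ⌊906/2⌋ × 640 = 453 × 640 mm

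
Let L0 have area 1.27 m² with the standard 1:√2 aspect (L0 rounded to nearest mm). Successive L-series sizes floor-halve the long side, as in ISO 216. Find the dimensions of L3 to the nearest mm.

335 × 474 mm

Let L0's short side be w mm. w · w√2 = 1.27 m² = 1,270,000 mm², so w ≈ 947.6 mm and w√2 ≈ 1340.2 mm → L0 = 948 × 1340 mm.
L1: ⌊1340/2⌋ × 948 = 670 × 948 mm
L2: ⌊948/2⌋ × 670 = 474 × 670 mm
L3: ⌊670/2⌋ × 474 = 335 × 474 mm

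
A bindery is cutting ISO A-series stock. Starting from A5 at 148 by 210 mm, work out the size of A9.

37 × 52 mm

A6: ⌊210/2⌋ × 148 = 105 × 148 mm
A7: ⌊148/2⌋ × 105 = 74 × 105 mm
A8: ⌊105/2⌋ × 74 = 52 × 74 mm
A9: ⌊74/2⌋ × 52 = 37 × 52 mm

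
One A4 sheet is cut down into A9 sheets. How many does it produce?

32

A4 = 210 × 297 mm; A9 = 37 × 52 mm.
Each halving step doubles the count; 5 steps from A4 to A9.
2^5 = 32.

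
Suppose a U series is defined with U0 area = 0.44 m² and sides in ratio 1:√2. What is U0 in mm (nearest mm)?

Let the short side be w mm. Then w · w√2 = 0.44 m² = 440,000 mm².
w² = 440,000/√2, so w ≈ 557.8 mm; long side = w√2 ≈ 788.8 mm.

558 × 789 mm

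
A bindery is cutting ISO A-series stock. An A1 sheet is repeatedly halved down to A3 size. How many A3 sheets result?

Each ISO step halves the sheet: 1 × A1 → 2 × A2 → 4 × A3
From A1 to A3 is 2 halving steps: 2^2 = 4.

4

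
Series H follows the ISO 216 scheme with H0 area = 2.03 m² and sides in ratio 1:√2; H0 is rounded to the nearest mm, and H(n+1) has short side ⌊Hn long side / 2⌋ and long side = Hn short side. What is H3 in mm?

Let H0's short side be w mm. w · w√2 = 2.03 m² = 2,030,000 mm², so w ≈ 1198.1 mm and w√2 ≈ 1694.4 mm → H0 = 1198 × 1694 mm.
H1: ⌊1694/2⌋ × 1198 = 847 × 1198 mm
H2: ⌊1198/2⌋ × 847 = 599 × 847 mm
H3: ⌊847/2⌋ × 599 = 423 × 599 mm

423 × 599 mm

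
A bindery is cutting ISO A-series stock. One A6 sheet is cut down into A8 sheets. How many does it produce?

4

Each ISO step halves the sheet: 1 × A6 → 2 × A7 → 4 × A8
From A6 to A8 is 2 halving steps: 2^2 = 4.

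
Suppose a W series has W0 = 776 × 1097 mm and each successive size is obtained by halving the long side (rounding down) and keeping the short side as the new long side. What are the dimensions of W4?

194 × 274 mm

W1: ⌊1097/2⌋ × 776 = 548 × 776 mm
W2: ⌊776/2⌋ × 548 = 388 × 548 mm
W3: ⌊548/2⌋ × 388 = 274 × 388 mm
W4: ⌊388/2⌋ × 274 = 194 × 274 mm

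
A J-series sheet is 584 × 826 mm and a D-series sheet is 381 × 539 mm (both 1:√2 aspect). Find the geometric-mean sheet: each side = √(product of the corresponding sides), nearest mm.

Short side: √(584 · 381) = √222504 ≈ 471.7 → 472 mm
Long side: √(826 · 539) = √445214 ≈ 667.2 → 667 mm

472 × 667 mm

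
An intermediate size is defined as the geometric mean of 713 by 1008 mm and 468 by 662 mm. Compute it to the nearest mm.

Short side: √(713 · 468) = √333684 ≈ 577.7 → 578 mm
Long side: √(1008 · 662) = √667296 ≈ 816.9 → 817 mm

578 × 817 mm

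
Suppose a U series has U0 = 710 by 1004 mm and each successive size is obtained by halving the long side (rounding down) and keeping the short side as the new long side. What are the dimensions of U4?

U1 = 502 × 710 mm (from U0 by 1 halving).
U2: ⌊710/2⌋ × 502 = 355 × 502 mm
U3: ⌊502/2⌋ × 355 = 251 × 355 mm
U4: ⌊355/2⌋ × 251 = 177 × 251 mm

177 × 251 mm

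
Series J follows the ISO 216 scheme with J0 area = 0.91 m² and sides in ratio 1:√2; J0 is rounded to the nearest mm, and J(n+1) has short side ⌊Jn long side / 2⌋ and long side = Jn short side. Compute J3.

Let J0's short side be w mm. w · w√2 = 0.91 m² = 910,000 mm², so w ≈ 802.2 mm and w√2 ≈ 1134.4 mm → J0 = 802 × 1134 mm.
J1: ⌊1134/2⌋ × 802 = 567 × 802 mm
J2: ⌊802/2⌋ × 567 = 401 × 567 mm
J3: ⌊567/2⌋ × 401 = 283 × 401 mm

283 × 401 mm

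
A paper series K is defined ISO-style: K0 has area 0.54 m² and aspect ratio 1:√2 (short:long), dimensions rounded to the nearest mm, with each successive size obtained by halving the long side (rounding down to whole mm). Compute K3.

Let K0's short side be w mm. w · w√2 = 0.54 m² = 540,000 mm², so w ≈ 617.9 mm and w√2 ≈ 873.9 mm → K0 = 618 × 874 mm.
K1: ⌊874/2⌋ × 618 = 437 × 618 mm
K2: ⌊618/2⌋ × 437 = 309 × 437 mm
K3: ⌊437/2⌋ × 309 = 218 × 309 mm

218 × 309 mm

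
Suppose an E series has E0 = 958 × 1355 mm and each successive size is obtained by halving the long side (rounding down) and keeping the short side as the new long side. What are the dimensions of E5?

169 × 239 mm

E1: ⌊1355/2⌋ × 958 = 677 × 958 mm
E2: ⌊958/2⌋ × 677 = 479 × 677 mm
E3: ⌊677/2⌋ × 479 = 338 × 479 mm
E4: ⌊479/2⌋ × 338 = 239 × 338 mm
E5: ⌊338/2⌋ × 239 = 169 × 239 mm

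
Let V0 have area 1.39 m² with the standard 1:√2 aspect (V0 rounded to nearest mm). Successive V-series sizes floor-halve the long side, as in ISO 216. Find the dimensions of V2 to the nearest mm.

495 × 701 mm

Let V0's short side be w mm. w · w√2 = 1.39 m² = 1,390,000 mm², so w ≈ 991.4 mm and w√2 ≈ 1402.1 mm → V0 = 991 × 1402 mm.
V1: ⌊1402/2⌋ × 991 = 701 × 991 mm
V2: ⌊991/2⌋ × 701 = 495 × 701 mm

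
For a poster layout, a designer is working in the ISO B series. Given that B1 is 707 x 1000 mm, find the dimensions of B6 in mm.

B2: ⌊1000/2⌋ × 707 = 500 × 707 mm
B3: ⌊707/2⌋ × 500 = 353 × 500 mm
B4: ⌊500/2⌋ × 353 = 250 × 353 mm
B5: ⌊353/2⌋ × 250 = 176 × 250 mm
B6: ⌊250/2⌋ × 176 = 125 × 176 mm

125 × 176 mm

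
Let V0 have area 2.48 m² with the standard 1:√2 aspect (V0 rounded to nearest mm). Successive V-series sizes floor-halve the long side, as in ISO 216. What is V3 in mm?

Let V0's short side be w mm. w · w√2 = 2.48 m² = 2,480,000 mm², so w ≈ 1324.2 mm and w√2 ≈ 1872.8 mm → V0 = 1324 × 1873 mm.
V1: ⌊1873/2⌋ × 1324 = 936 × 1324 mm
V2: ⌊1324/2⌋ × 936 = 662 × 936 mm
V3: ⌊936/2⌋ × 662 = 468 × 662 mm

468 × 662 mm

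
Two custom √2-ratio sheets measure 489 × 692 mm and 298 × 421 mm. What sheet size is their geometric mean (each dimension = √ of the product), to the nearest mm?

382 × 540 mm

Short side: √(489 · 298) = √145722 ≈ 381.7 → 382 mm
Long side: √(692 · 421) = √291332 ≈ 539.8 → 540 mm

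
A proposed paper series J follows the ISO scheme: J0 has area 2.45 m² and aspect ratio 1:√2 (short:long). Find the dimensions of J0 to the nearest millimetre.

1316 × 1861 mm

Let the short side be w mm. Then w · w√2 = 2.45 m² = 2,450,000 mm².
w² = 2,450,000/√2, so w ≈ 1316.2 mm; long side = w√2 ≈ 1861.4 mm.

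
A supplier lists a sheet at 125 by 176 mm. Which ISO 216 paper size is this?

B6 (125 × 176 mm)

Aspect ratio 176/125 ≈ 1.408 — close to the ISO √2 ≈ 1.414.
In the B-series (B0 = 1000 × 1414 mm): B6 = 125 × 176 mm.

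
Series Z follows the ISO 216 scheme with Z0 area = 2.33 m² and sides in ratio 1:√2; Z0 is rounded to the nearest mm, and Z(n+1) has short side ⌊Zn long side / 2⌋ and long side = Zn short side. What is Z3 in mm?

453 × 642 mm

Let Z0's short side be w mm. w · w√2 = 2.33 m² = 2,330,000 mm², so w ≈ 1283.6 mm and w√2 ≈ 1815.2 mm → Z0 = 1284 × 1815 mm.
Z1: ⌊1815/2⌋ × 1284 = 907 × 1284 mm
Z2: ⌊1284/2⌋ × 907 = 642 × 907 mm
Z3: ⌊907/2⌋ × 642 = 453 × 642 mm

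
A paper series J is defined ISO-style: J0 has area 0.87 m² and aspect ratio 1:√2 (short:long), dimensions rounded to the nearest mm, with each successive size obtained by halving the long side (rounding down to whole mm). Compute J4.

Let J0's short side be w mm. w · w√2 = 0.87 m² = 870,000 mm², so w ≈ 784.3 mm and w√2 ≈ 1109.2 mm → J0 = 784 × 1109 mm.
J1: ⌊1109/2⌋ × 784 = 554 × 784 mm
J2: ⌊784/2⌋ × 554 = 392 × 554 mm
J3: ⌊554/2⌋ × 392 = 277 × 392 mm
J4: ⌊392/2⌋ × 277 = 196 × 277 mm

196 × 277 mm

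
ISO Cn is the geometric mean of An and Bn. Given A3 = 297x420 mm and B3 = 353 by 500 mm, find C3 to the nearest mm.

Short side: √(297 · 353) = √104841 ≈ 323.8 → 324 mm
Long side: √(420 · 500) = √210000 ≈ 458.3 → 458 mm

324 × 458 mm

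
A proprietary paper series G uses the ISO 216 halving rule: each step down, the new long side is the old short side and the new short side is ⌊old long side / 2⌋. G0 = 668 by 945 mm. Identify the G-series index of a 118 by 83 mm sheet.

G6

G0: 668 × 945 mm
G1: 472 × 668 mm
G2: 334 × 472 mm
G3: 236 × 334 mm
G4: 167 × 236 mm
G5: 118 × 167 mm
G6: 83 × 118 mm
G7: 59 × 83 mm
→ matches G6.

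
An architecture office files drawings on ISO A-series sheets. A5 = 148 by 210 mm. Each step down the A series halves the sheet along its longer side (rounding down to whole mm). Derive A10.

26 × 37 mm

A6: ⌊210/2⌋ × 148 = 105 × 148 mm
A7: ⌊148/2⌋ × 105 = 74 × 105 mm
A8: ⌊105/2⌋ × 74 = 52 × 74 mm
A9: ⌊74/2⌋ × 52 = 37 × 52 mm
A10: ⌊52/2⌋ × 37 = 26 × 37 mm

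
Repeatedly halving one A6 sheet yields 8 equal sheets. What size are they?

8 = 2^3, so 3 halving steps.
A6 → A7 → … → A9 after 3 steps.

A9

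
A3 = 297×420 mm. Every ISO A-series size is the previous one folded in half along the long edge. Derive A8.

52 × 74 mm

A4: ⌊420/2⌋ × 297 = 210 × 297 mm
A5: ⌊297/2⌋ × 210 = 148 × 210 mm
A6: ⌊210/2⌋ × 148 = 105 × 148 mm
A7: ⌊148/2⌋ × 105 = 74 × 105 mm
A8: ⌊105/2⌋ × 74 = 52 × 74 mm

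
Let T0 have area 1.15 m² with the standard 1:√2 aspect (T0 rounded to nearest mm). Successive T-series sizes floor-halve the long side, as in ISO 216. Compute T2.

451 × 637 mm

Let T0's short side be w mm. w · w√2 = 1.15 m² = 1,150,000 mm², so w ≈ 901.8 mm and w√2 ≈ 1275.3 mm → T0 = 902 × 1275 mm.
T1: ⌊1275/2⌋ × 902 = 637 × 902 mm
T2: ⌊902/2⌋ × 637 = 451 × 637 mm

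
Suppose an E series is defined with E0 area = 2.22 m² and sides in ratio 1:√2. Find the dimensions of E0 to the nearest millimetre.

Let the short side be w mm. Then w · w√2 = 2.22 m² = 2,220,000 mm².
w² = 2,220,000/√2, so w ≈ 1252.9 mm; long side = w√2 ≈ 1771.9 mm.

1253 × 1772 mm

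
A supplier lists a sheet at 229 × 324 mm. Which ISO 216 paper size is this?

C4 (229 × 324 mm)

Aspect ratio 324/229 ≈ 1.415 — close to the ISO √2 ≈ 1.414.
In the C-series (envelope sizes, between A and B): C4 = 229 × 324 mm.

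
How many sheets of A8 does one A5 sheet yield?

8

Each ISO step halves the sheet: 1 × A5 → 2 × A6 → 4 × A7 → 8 × A8
From A5 to A8 is 3 halving steps: 2^3 = 8.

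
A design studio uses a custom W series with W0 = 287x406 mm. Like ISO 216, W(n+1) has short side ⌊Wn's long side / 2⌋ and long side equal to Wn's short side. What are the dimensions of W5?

W1 = 203 × 287 mm (from W0 by 1 halving).
W2: ⌊287/2⌋ × 203 = 143 × 203 mm
W3: ⌊203/2⌋ × 143 = 101 × 143 mm
W4: ⌊143/2⌋ × 101 = 71 × 101 mm
W5: ⌊101/2⌋ × 71 = 50 × 71 mm

50 × 71 mm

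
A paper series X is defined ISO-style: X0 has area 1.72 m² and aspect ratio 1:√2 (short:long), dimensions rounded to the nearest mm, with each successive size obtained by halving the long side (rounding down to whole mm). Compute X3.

Let X0's short side be w mm. w · w√2 = 1.72 m² = 1,720,000 mm², so w ≈ 1102.8 mm and w√2 ≈ 1559.6 mm → X0 = 1103 × 1560 mm.
X1: ⌊1560/2⌋ × 1103 = 780 × 1103 mm
X2: ⌊1103/2⌋ × 780 = 551 × 780 mm
X3: ⌊780/2⌋ × 551 = 390 × 551 mm

390 × 551 mm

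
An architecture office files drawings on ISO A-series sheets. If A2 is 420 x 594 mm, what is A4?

210 × 297 mm

A3: ⌊594/2⌋ × 420 = 297 × 420 mm
A4: ⌊420/2⌋ × 297 = 210 × 297 mm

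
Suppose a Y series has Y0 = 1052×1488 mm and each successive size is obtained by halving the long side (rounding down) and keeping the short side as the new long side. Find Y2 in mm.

Y1: ⌊1488/2⌋ × 1052 = 744 × 1052 mm
Y2: ⌊1052/2⌋ × 744 = 526 × 744 mm

526 × 744 mm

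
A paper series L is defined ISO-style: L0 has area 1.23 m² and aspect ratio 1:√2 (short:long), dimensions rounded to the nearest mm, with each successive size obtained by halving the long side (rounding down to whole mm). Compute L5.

164 × 233 mm

Let L0's short side be w mm. w · w√2 = 1.23 m² = 1,230,000 mm², so w ≈ 932.6 mm and w√2 ≈ 1318.9 mm → L0 = 933 × 1319 mm.
L1: ⌊1319/2⌋ × 933 = 659 × 933 mm
L2: ⌊933/2⌋ × 659 = 466 × 659 mm
L3: ⌊659/2⌋ × 466 = 329 × 466 mm
L4: ⌊466/2⌋ × 329 = 233 × 329 mm
L5: ⌊329/2⌋ × 233 = 164 × 233 mm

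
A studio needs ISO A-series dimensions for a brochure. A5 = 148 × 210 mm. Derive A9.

A6: ⌊210/2⌋ × 148 = 105 × 148 mm
A7: ⌊148/2⌋ × 105 = 74 × 105 mm
A8: ⌊105/2⌋ × 74 = 52 × 74 mm
A9: ⌊74/2⌋ × 52 = 37 × 52 mm

37 × 52 mm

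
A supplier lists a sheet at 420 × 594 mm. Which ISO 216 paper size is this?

Aspect ratio 594/420 ≈ 1.414 — close to the ISO √2 ≈ 1.414.
In the A-series (A0 area = 1 m²): A2 = 420 × 594 mm.

A2 (420 × 594 mm)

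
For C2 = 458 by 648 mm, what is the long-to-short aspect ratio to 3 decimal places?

1.415

648 / 458 = 1.415
Matches √2 ≈ 1.414 — the ISO 216 defining ratio.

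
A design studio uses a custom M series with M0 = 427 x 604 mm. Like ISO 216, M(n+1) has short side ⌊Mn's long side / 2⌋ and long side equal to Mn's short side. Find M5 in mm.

M1: ⌊604/2⌋ × 427 = 302 × 427 mm
M2: ⌊427/2⌋ × 302 = 213 × 302 mm
M3: ⌊302/2⌋ × 213 = 151 × 213 mm
M4: ⌊213/2⌋ × 151 = 106 × 151 mm
M5: ⌊151/2⌋ × 106 = 75 × 106 mm

75 × 106 mm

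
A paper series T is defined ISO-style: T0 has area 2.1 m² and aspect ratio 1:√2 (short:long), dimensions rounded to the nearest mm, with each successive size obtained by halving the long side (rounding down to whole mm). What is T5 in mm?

Let T0's short side be w mm. w · w√2 = 2.1 m² = 2,100,000 mm², so w ≈ 1218.6 mm and w√2 ≈ 1723.3 mm → T0 = 1219 × 1723 mm.
T1: ⌊1723/2⌋ × 1219 = 861 × 1219 mm
T2: ⌊1219/2⌋ × 861 = 609 × 861 mm
T3: ⌊861/2⌋ × 609 = 430 × 609 mm
T4: ⌊609/2⌋ × 430 = 304 × 430 mm
T5: ⌊430/2⌋ × 304 = 215 × 304 mm

215 × 304 mm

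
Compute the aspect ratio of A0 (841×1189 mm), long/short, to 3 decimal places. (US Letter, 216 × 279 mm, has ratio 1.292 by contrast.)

1189 / 841 = 1.414
Matches √2 ≈ 1.414 — the ISO 216 defining ratio.

1.414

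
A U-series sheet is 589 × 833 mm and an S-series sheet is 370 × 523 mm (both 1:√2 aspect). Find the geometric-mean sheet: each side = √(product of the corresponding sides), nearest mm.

Short side: √(589 · 370) = √217930 ≈ 466.8 → 467 mm
Long side: √(833 · 523) = √435659 ≈ 660.0 → 660 mm

467 × 660 mm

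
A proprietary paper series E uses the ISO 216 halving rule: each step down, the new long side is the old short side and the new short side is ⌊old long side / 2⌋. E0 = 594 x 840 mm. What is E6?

74 × 105 mm

E1 = 420 × 594 mm (from E0 by 1 halving).
E2: ⌊594/2⌋ × 420 = 297 × 420 mm
E3: ⌊420/2⌋ × 297 = 210 × 297 mm
E4: ⌊297/2⌋ × 210 = 148 × 210 mm
E5: ⌊210/2⌋ × 148 = 105 × 148 mm
E6: ⌊148/2⌋ × 105 = 74 × 105 mm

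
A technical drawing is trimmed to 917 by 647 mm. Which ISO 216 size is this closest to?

C1 (648 × 917 mm)

Aspect ratio 917/647 ≈ 1.417 — close to the ISO √2 ≈ 1.414.
In the C-series (envelope sizes, between A and B): C1 = 648 × 917 mm.
Off by 1 mm total — nearest standard size.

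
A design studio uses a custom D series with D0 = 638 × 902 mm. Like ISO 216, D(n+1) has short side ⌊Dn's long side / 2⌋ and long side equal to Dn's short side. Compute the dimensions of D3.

D1: ⌊902/2⌋ × 638 = 451 × 638 mm
D2: ⌊638/2⌋ × 451 = 319 × 451 mm
D3: ⌊451/2⌋ × 319 = 225 × 319 mm

225 × 319 mm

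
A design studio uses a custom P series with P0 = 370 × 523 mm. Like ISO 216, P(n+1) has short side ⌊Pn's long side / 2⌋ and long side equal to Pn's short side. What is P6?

P1: ⌊523/2⌋ × 370 = 261 × 370 mm
P2: ⌊370/2⌋ × 261 = 185 × 261 mm
P3: ⌊261/2⌋ × 185 = 130 × 185 mm
P4: ⌊185/2⌋ × 130 = 92 × 130 mm
P5: ⌊130/2⌋ × 92 = 65 × 92 mm
P6: ⌊92/2⌋ × 65 = 46 × 65 mm

46 × 65 mm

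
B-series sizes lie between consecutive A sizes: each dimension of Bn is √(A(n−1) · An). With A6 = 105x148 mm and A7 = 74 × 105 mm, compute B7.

Short side: √(105 · 74) = √7770 ≈ 88.1 → 88 mm
Long side: √(148 · 105) = √15540 ≈ 124.7 → 125 mm

88 × 125 mm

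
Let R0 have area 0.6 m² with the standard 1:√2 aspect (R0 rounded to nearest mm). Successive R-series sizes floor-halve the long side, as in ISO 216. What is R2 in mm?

325 × 460 mm

Let R0's short side be w mm. w · w√2 = 0.6 m² = 600,000 mm², so w ≈ 651.4 mm and w√2 ≈ 921.2 mm → R0 = 651 × 921 mm.
R1: ⌊921/2⌋ × 651 = 460 × 651 mm
R2: ⌊651/2⌋ × 460 = 325 × 460 mm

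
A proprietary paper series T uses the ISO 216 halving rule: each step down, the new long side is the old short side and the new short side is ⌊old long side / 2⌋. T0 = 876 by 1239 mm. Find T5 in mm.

154 × 219 mm

T1: ⌊1239/2⌋ × 876 = 619 × 876 mm
T2: ⌊876/2⌋ × 619 = 438 × 619 mm
T3: ⌊619/2⌋ × 438 = 309 × 438 mm
T4: ⌊438/2⌋ × 309 = 219 × 309 mm
T5: ⌊309/2⌋ × 219 = 154 × 219 mm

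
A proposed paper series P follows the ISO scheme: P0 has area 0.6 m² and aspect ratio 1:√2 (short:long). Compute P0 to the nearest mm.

Let the short side be w mm. Then w · w√2 = 0.6 m² = 600,000 mm².
w² = 600,000/√2, so w ≈ 651.4 mm; long side = w√2 ≈ 921.2 mm.

651 × 921 mm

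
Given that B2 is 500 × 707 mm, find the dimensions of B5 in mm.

176 × 250 mm

B3: ⌊707/2⌋ × 500 = 353 × 500 mm
B4: ⌊500/2⌋ × 353 = 250 × 353 mm
B5: ⌊353/2⌋ × 250 = 176 × 250 mm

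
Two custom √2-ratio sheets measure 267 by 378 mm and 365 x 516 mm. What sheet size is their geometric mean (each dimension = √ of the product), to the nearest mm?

312 × 442 mm

Short side: √(267 · 365) = √97455 ≈ 312.2 → 312 mm
Long side: √(378 · 516) = √195048 ≈ 441.6 → 442 mm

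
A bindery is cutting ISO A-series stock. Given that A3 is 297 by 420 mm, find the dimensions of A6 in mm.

105 × 148 mm

A4: ⌊420/2⌋ × 297 = 210 × 297 mm
A5: ⌊297/2⌋ × 210 = 148 × 210 mm
A6: ⌊210/2⌋ × 148 = 105 × 148 mm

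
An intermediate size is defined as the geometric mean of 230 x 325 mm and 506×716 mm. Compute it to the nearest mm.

Short side: √(230 · 506) = √116380 ≈ 341.1 → 341 mm
Long side: √(325 · 716) = √232700 ≈ 482.4 → 482 mm

341 × 482 mm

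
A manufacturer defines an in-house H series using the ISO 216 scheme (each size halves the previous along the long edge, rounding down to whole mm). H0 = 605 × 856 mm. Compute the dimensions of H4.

H1: ⌊856/2⌋ × 605 = 428 × 605 mm
H2: ⌊605/2⌋ × 428 = 302 × 428 mm
H3: ⌊428/2⌋ × 302 = 214 × 302 mm
H4: ⌊302/2⌋ × 214 = 151 × 214 mm

151 × 214 mm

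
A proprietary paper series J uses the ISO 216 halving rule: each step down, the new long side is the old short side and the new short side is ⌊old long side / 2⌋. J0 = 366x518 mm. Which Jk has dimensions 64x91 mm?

J0: 366 × 518 mm
J1: 259 × 366 mm
J2: 183 × 259 mm
J3: 129 × 183 mm
J4: 91 × 129 mm
J5: 64 × 91 mm
J6: 45 × 64 mm
→ matches J5.

J5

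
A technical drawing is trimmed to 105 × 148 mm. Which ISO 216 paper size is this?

Aspect ratio 148/105 ≈ 1.410 — close to the ISO √2 ≈ 1.414.
In the A-series (A0 area = 1 m²): A6 = 105 × 148 mm.

A6 (105 × 148 mm)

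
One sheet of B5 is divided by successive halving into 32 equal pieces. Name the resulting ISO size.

32 = 2^5, so 5 halving steps.
B5 → B6 → … → B10 after 5 steps.

B10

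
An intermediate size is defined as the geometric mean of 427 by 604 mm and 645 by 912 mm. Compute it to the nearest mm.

Short side: √(427 · 645) = √275415 ≈ 524.8 → 525 mm
Long side: √(604 · 912) = √550848 ≈ 742.2 → 742 mm

525 × 742 mm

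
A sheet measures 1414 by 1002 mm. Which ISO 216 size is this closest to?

Aspect ratio 1414/1002 ≈ 1.411 — close to the ISO √2 ≈ 1.414.
In the B-series (B0 = 1000 × 1414 mm): B0 = 1000 × 1414 mm.
Off by 2 mm total — nearest standard size.

B0 (1000 × 1414 mm)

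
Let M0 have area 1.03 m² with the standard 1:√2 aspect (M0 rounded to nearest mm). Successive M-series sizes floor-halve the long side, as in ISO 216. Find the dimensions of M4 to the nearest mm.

213 × 301 mm

Let M0's short side be w mm. w · w√2 = 1.03 m² = 1,030,000 mm², so w ≈ 853.4 mm and w√2 ≈ 1206.9 mm → M0 = 853 × 1207 mm.
M1: ⌊1207/2⌋ × 853 = 603 × 853 mm
M2: ⌊853/2⌋ × 603 = 426 × 603 mm
M3: ⌊603/2⌋ × 426 = 301 × 426 mm
M4: ⌊426/2⌋ × 301 = 213 × 301 mm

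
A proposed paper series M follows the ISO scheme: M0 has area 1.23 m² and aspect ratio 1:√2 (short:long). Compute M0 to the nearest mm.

Let the short side be w mm. Then w · w√2 = 1.23 m² = 1,230,000 mm².
w² = 1,230,000/√2, so w ≈ 932.6 mm; long side = w√2 ≈ 1318.9 mm.

933 × 1319 mm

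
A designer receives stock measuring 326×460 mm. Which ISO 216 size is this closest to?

C3 (324 × 458 mm)

Aspect ratio 460/326 ≈ 1.411 — close to the ISO √2 ≈ 1.414.
In the C-series (envelope sizes, between A and B): C3 = 324 × 458 mm.
Off by 4 mm total — nearest standard size.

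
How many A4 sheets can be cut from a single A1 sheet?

8

Each ISO step halves the sheet: 1 × A1 → 2 × A2 → 4 × A3 → 8 × A4
From A1 to A4 is 3 halving steps: 2^3 = 8.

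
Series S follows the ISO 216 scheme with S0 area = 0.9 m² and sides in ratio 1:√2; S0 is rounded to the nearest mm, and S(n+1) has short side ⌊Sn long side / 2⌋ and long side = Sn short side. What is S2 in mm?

399 × 564 mm

Let S0's short side be w mm. w · w√2 = 0.9 m² = 900,000 mm², so w ≈ 797.7 mm and w√2 ≈ 1128.2 mm → S0 = 798 × 1128 mm.
S1: ⌊1128/2⌋ × 798 = 564 × 798 mm
S2: ⌊798/2⌋ × 564 = 399 × 564 mm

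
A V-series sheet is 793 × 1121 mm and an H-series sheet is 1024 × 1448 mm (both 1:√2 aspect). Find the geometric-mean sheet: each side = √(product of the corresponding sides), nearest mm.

901 × 1274 mm

Short side: √(793 · 1024) = √812032 ≈ 901.1 → 901 mm
Long side: √(1121 · 1448) = √1623208 ≈ 1274.1 → 1274 mm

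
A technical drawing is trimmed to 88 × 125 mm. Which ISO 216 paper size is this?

B7 (88 × 125 mm)

Aspect ratio 125/88 ≈ 1.420 — close to the ISO √2 ≈ 1.414.
In the B-series (B0 = 1000 × 1414 mm): B7 = 88 × 125 mm.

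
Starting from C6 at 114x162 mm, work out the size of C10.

28 × 40 mm

C7: ⌊162/2⌋ × 114 = 81 × 114 mm
C8: ⌊114/2⌋ × 81 = 57 × 81 mm
C9: ⌊81/2⌋ × 57 = 40 × 57 mm
C10: ⌊57/2⌋ × 40 = 28 × 40 mm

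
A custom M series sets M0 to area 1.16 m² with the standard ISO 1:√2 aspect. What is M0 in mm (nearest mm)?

Let the short side be w mm. Then w · w√2 = 1.16 m² = 1,160,000 mm².
w² = 1,160,000/√2, so w ≈ 905.7 mm; long side = w√2 ≈ 1280.8 mm.

906 × 1281 mm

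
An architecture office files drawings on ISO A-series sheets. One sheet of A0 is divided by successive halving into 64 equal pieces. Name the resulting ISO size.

A6

64 = 2^6, so 6 halving steps.
A0 → A1 → … → A6 after 6 steps.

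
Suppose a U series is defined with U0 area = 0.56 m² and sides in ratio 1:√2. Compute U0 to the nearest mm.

Let the short side be w mm. Then w · w√2 = 0.56 m² = 560,000 mm².
w² = 560,000/√2, so w ≈ 629.3 mm; long side = w√2 ≈ 889.9 mm.

629 × 890 mm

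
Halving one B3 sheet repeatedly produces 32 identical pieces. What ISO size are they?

B8

32 = 2^5, so 5 halving steps.
B3 → B4 → … → B8 after 5 steps.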